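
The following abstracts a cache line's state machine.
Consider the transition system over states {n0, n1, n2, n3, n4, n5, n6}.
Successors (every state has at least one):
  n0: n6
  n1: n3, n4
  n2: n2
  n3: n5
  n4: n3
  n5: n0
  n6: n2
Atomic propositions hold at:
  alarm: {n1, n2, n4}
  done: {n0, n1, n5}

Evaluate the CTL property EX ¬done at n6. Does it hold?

Sat(¬done) = {n2, n3, n4, n6}
Sat(EX ¬done) = {s : some successor in {n2, n3, n4, n6}} = {n0, n1, n2, n4, n6}
n6 ∈ Sat(EX ¬done) = {n0, n1, n2, n4, n6}, so the formula holds at n6.

Yes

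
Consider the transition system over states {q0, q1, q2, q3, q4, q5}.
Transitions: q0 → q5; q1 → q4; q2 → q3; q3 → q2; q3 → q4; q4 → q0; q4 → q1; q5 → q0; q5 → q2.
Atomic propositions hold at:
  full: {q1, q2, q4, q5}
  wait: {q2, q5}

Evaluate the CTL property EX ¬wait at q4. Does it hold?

Yes

Sat(¬wait) = {q0, q1, q3, q4}
Sat(EX ¬wait) = {s : some successor in {q0, q1, q3, q4}} = {q1, q2, q3, q4, q5}
q4 ∈ Sat(EX ¬wait) = {q1, q2, q3, q4, q5}, so the formula holds at q4.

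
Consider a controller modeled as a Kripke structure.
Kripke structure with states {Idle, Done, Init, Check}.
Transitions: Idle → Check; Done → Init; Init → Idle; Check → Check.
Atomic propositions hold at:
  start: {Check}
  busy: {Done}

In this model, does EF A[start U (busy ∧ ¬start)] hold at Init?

No

Sat(¬start) = {Idle, Done, Init}
Sat(busy ∧ ¬start) = {Done}
A[start U (busy ∧ ¬start)]: least fixpoint, start Z0 = Sat((busy ∧ ¬start)) = {Done}, add states in Sat(start) with every successor in Z. Already a fixed point.
Sat(A[start U (busy ∧ ¬start)]) = {Done}
EF A[start U (busy ∧ ¬start)]: least fixpoint, start Z0 = {Done}, add states with some successor in Z. Already a fixed point.
Sat(EF A[start U (busy ∧ ¬start)]) = {Done}
Init ∉ Sat(EF A[start U (busy ∧ ¬start)]) = {Done}, so the formula does not hold at Init.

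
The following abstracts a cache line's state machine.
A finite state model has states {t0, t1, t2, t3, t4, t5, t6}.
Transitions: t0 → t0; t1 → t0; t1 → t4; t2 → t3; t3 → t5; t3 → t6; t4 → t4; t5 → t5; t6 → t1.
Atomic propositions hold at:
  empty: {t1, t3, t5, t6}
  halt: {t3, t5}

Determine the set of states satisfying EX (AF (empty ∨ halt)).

{t2, t3, t5, t6}

Sat(empty ∨ halt) = {t1, t3, t5, t6}
AF (empty ∨ halt): least fixpoint, start Z0 = {t1, t3, t5, t6}, add states with every successor in Z. Z1 = {t1, t2, t3, t5, t6}; fixed.
Sat(AF (empty ∨ halt)) = {t1, t2, t3, t5, t6}
Sat(EX (AF (empty ∨ halt))) = {s : some successor in {t1, t2, t3, t5, t6}} = {t2, t3, t5, t6}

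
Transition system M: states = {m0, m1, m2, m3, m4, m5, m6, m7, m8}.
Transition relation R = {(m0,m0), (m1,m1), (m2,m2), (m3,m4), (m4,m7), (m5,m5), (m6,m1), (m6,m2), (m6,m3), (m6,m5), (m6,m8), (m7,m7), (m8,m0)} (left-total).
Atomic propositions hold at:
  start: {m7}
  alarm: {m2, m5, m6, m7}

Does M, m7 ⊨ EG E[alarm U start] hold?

Yes

E[alarm U start]: least fixpoint, start Z0 = Sat(start) = {m7}, add states in Sat(alarm) with some successor in Z. Already a fixed point.
Sat(E[alarm U start]) = {m7}
EG E[alarm U start]: greatest fixpoint, start Z0 = {m7}, keep only states in Sat with some successor in Z. Already a fixed point.
Sat(EG E[alarm U start]) = {m7}
m7 ∈ Sat(EG E[alarm U start]) = {m7}, so the formula holds at m7.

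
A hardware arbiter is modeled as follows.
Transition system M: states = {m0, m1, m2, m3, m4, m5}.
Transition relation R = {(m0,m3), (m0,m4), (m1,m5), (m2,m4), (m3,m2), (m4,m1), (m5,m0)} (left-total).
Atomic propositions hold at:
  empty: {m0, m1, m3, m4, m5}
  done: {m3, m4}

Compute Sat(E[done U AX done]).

{m0, m2, m3}

Sat(AX done) = {s : every successor in {m3, m4}} = {m0, m2}
E[done U AX done]: least fixpoint, start Z0 = Sat(AX done) = {m0, m2}, add states in Sat(done) with some successor in Z. Z1 = {m0, m2, m3}; fixed.
Sat(E[done U AX done]) = {m0, m2, m3}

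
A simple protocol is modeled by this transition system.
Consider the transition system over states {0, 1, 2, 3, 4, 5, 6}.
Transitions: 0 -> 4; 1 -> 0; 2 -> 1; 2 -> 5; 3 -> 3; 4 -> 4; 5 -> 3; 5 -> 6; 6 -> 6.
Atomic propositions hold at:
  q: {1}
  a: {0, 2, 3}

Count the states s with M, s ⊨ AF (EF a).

5

EF a: least fixpoint, start Z0 = {0, 2, 3}, add states with some successor in Z. Z1 = {0, 1, 2, 3, 5}; fixed.
Sat(EF a) = {0, 1, 2, 3, 5}
AF (EF a): least fixpoint, start Z0 = {0, 1, 2, 3, 5}, add states with every successor in Z. Already a fixed point.
Sat(AF (EF a)) = {0, 1, 2, 3, 5}
|Sat(AF (EF a))| = |{0, 1, 2, 3, 5}| = 5.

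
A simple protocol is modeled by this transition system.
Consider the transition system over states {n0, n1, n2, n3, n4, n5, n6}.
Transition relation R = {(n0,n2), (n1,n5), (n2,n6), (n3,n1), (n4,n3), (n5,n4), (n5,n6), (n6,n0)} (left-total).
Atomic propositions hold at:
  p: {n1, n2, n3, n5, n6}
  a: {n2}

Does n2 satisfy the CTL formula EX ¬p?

Sat(¬p) = {n0, n4}
Sat(EX ¬p) = {s : some successor in {n0, n4}} = {n5, n6}
n2 ∉ Sat(EX ¬p) = {n5, n6}, so the formula does not hold at n2.

No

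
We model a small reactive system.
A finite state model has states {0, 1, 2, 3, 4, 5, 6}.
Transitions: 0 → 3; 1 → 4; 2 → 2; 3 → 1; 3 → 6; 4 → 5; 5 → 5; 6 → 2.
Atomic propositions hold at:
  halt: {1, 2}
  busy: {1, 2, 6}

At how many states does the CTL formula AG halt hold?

AG halt: greatest fixpoint, start Z0 = {1, 2}, keep only states in Sat with every successor in Z. Z1 = {2}; fixed.
Sat(AG halt) = {2}
|Sat(AG halt)| = |{2}| = 1.

1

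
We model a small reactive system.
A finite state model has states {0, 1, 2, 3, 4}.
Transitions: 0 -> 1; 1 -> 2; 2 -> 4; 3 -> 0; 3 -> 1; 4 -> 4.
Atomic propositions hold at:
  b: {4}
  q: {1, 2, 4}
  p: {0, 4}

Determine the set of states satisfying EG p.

{4}

EG p: greatest fixpoint, start Z0 = {0, 4}, keep only states in Sat with some successor in Z. Z1 = {4}; fixed.
Sat(EG p) = {4}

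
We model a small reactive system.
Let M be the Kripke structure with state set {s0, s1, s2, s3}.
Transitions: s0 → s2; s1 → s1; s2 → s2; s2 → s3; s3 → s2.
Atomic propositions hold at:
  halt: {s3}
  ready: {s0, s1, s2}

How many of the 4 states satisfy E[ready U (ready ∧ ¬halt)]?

Sat(¬halt) = {s0, s1, s2}
Sat(ready ∧ ¬halt) = {s0, s1, s2}
E[ready U (ready ∧ ¬halt)]: least fixpoint, start Z0 = Sat((ready ∧ ¬halt)) = {s0, s1, s2}, add states in Sat(ready) with some successor in Z. Already a fixed point.
Sat(E[ready U (ready ∧ ¬halt)]) = {s0, s1, s2}
|Sat(E[ready U (ready ∧ ¬halt)])| = |{s0, s1, s2}| = 3.

3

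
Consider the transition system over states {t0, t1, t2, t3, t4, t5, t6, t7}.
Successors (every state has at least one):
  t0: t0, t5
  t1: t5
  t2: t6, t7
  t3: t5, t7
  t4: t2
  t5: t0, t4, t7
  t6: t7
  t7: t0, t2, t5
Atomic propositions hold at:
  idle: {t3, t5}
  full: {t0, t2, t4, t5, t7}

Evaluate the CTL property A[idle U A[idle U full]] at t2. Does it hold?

Yes

A[idle U full]: least fixpoint, start Z0 = Sat(full) = {t0, t2, t4, t5, t7}, add states in Sat(idle) with every successor in Z. Z1 = {t0, t2, t3, t4, t5, t7}; fixed.
Sat(A[idle U full]) = {t0, t2, t3, t4, t5, t7}
A[idle U A[idle U full]]: least fixpoint, start Z0 = Sat(A[idle U full]) = {t0, t2, t3, t4, t5, t7}, add states in Sat(idle) with every successor in Z. Already a fixed point.
Sat(A[idle U A[idle U full]]) = {t0, t2, t3, t4, t5, t7}
t2 ∈ Sat(A[idle U A[idle U full]]) = {t0, t2, t3, t4, t5, t7}, so the formula holds at t2.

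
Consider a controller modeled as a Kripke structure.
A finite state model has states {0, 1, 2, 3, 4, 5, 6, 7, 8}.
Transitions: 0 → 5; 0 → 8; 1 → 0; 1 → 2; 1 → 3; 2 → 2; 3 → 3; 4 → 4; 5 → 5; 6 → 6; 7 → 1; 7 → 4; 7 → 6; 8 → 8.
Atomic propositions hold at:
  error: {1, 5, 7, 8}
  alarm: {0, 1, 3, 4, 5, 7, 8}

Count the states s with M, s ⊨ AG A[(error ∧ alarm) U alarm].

5

Sat(error ∧ alarm) = {1, 5, 7, 8}
A[(error ∧ alarm) U alarm]: least fixpoint, start Z0 = Sat(alarm) = {0, 1, 3, 4, 5, 7, 8}, add states in Sat(error ∧ alarm) with every successor in Z. Already a fixed point.
Sat(A[(error ∧ alarm) U alarm]) = {0, 1, 3, 4, 5, 7, 8}
AG A[(error ∧ alarm) U alarm]: greatest fixpoint, start Z0 = {0, 1, 3, 4, 5, 7, 8}, keep only states in Sat with every successor in Z. Z1 = {0, 3, 4, 5, 8}; fixed.
Sat(AG A[(error ∧ alarm) U alarm]) = {0, 3, 4, 5, 8}
|Sat(AG A[(error ∧ alarm) U alarm])| = |{0, 3, 4, 5, 8}| = 5.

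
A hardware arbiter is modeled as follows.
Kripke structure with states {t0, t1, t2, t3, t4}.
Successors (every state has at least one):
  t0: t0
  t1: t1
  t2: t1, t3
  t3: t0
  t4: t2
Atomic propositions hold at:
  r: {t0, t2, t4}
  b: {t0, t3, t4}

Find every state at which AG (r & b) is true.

{t0}

Sat(r & b) = {t0, t4}
AG (r & b): greatest fixpoint, start Z0 = {t0, t4}, keep only states in Sat with every successor in Z. Z1 = {t0}; fixed.
Sat(AG (r & b)) = {t0}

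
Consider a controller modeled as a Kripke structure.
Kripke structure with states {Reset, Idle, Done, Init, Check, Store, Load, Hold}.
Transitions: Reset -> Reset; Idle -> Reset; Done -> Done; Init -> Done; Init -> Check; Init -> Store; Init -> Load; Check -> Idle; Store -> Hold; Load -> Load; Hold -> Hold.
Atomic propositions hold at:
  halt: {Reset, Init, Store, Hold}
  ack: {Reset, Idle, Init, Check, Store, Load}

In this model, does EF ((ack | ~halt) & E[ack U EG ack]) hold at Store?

Sat(~halt) = {Idle, Done, Check, Load}
Sat(ack | ~halt) = {Reset, Idle, Done, Init, Check, Store, Load}
EG ack: greatest fixpoint, start Z0 = {Reset, Idle, Init, Check, Store, Load}, keep only states in Sat with some successor in Z. Z1 = {Reset, Idle, Init, Check, Load}; fixed.
Sat(EG ack) = {Reset, Idle, Init, Check, Load}
E[ack U EG ack]: least fixpoint, start Z0 = Sat(EG ack) = {Reset, Idle, Init, Check, Load}, add states in Sat(ack) with some successor in Z. Already a fixed point.
Sat(E[ack U EG ack]) = {Reset, Idle, Init, Check, Load}
Sat((ack | ~halt) & E[ack U EG ack]) = {Reset, Idle, Init, Check, Load}
EF ((ack | ~halt) & E[ack U EG ack]): least fixpoint, start Z0 = {Reset, Idle, Init, Check, Load}, add states with some successor in Z. Already a fixed point.
Sat(EF ((ack | ~halt) & E[ack U EG ack])) = {Reset, Idle, Init, Check, Load}
Store ∉ Sat(EF ((ack | ~halt) & E[ack U EG ack])) = {Reset, Idle, Init, Check, Load}, so the formula does not hold at Store.

No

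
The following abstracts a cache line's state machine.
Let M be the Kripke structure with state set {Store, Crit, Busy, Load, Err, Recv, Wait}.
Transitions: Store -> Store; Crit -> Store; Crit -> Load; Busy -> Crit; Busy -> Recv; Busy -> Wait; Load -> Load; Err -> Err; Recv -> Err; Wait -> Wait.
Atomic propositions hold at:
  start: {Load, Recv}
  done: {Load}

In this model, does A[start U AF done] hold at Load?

AF done: least fixpoint, start Z0 = {Load}, add states with every successor in Z. Already a fixed point.
Sat(AF done) = {Load}
A[start U AF done]: least fixpoint, start Z0 = Sat(AF done) = {Load}, add states in Sat(start) with every successor in Z. Already a fixed point.
Sat(A[start U AF done]) = {Load}
Load ∈ Sat(A[start U AF done]) = {Load}, so the formula holds at Load.

Yes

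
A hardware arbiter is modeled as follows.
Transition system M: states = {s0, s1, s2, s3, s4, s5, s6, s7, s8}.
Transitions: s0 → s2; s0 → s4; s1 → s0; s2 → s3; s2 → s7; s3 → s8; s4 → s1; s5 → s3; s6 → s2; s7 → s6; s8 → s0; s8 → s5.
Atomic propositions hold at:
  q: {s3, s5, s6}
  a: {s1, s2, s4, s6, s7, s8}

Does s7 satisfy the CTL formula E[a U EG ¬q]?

Sat(¬q) = {s0, s1, s2, s4, s7, s8}
EG ¬q: greatest fixpoint, start Z0 = {s0, s1, s2, s4, s7, s8}, keep only states in Sat with some successor in Z. Z1 = {s0, s1, s2, s4, s8}; Z2 = {s0, s1, s4, s8}; fixed.
Sat(EG ¬q) = {s0, s1, s4, s8}
E[a U EG ¬q]: least fixpoint, start Z0 = Sat(EG ¬q) = {s0, s1, s4, s8}, add states in Sat(a) with some successor in Z. Already a fixed point.
Sat(E[a U EG ¬q]) = {s0, s1, s4, s8}
s7 ∉ Sat(E[a U EG ¬q]) = {s0, s1, s4, s8}, so the formula does not hold at s7.

No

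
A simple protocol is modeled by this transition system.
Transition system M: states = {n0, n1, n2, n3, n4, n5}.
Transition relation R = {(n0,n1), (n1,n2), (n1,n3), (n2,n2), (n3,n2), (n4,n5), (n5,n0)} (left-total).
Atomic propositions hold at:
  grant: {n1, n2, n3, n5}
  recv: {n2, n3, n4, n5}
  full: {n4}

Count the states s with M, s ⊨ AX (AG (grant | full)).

Sat(grant | full) = {n1, n2, n3, n4, n5}
AG (grant | full): greatest fixpoint, start Z0 = {n1, n2, n3, n4, n5}, keep only states in Sat with every successor in Z. Z1 = {n1, n2, n3, n4}; Z2 = {n1, n2, n3}; fixed.
Sat(AG (grant | full)) = {n1, n2, n3}
Sat(AX (AG (grant | full))) = {s : every successor in {n1, n2, n3}} = {n0, n1, n2, n3}
|Sat(AX (AG (grant | full)))| = |{n0, n1, n2, n3}| = 4.

4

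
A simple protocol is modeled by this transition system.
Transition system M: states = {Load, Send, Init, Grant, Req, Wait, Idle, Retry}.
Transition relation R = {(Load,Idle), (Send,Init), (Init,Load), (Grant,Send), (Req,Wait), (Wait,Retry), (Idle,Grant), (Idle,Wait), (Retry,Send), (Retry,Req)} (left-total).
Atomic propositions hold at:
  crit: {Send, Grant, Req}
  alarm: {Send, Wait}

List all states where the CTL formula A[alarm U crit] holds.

{Send, Grant, Req}

A[alarm U crit]: least fixpoint, start Z0 = Sat(crit) = {Send, Grant, Req}, add states in Sat(alarm) with every successor in Z. Already a fixed point.
Sat(A[alarm U crit]) = {Send, Grant, Req}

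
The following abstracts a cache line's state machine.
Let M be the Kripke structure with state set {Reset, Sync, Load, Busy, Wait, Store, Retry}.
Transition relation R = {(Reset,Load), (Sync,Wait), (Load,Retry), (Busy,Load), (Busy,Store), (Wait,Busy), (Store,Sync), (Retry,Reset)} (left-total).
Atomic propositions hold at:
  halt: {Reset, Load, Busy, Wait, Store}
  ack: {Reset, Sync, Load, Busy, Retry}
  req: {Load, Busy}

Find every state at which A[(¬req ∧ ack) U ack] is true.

{Reset, Sync, Load, Busy, Retry}

Sat(¬req) = {Reset, Sync, Wait, Store, Retry}
Sat(¬req ∧ ack) = {Reset, Sync, Retry}
A[(¬req ∧ ack) U ack]: least fixpoint, start Z0 = Sat(ack) = {Reset, Sync, Load, Busy, Retry}, add states in Sat(¬req ∧ ack) with every successor in Z. Already a fixed point.
Sat(A[(¬req ∧ ack) U ack]) = {Reset, Sync, Load, Busy, Retry}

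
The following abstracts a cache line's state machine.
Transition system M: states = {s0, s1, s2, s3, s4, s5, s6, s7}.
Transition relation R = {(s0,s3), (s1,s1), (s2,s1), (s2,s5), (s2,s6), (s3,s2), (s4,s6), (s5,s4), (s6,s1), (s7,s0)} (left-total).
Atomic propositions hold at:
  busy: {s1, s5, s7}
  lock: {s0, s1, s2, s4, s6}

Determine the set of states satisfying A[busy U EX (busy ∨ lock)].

{s1, s2, s3, s4, s5, s6, s7}

Sat(busy ∨ lock) = {s0, s1, s2, s4, s5, s6, s7}
Sat(EX (busy ∨ lock)) = {s : some successor in {s0, s1, s2, s4, s5, s6, s7}} = {s1, s2, s3, s4, s5, s6, s7}
A[busy U EX (busy ∨ lock)]: least fixpoint, start Z0 = Sat(EX (busy ∨ lock)) = {s1, s2, s3, s4, s5, s6, s7}, add states in Sat(busy) with every successor in Z. Already a fixed point.
Sat(A[busy U EX (busy ∨ lock)]) = {s1, s2, s3, s4, s5, s6, s7}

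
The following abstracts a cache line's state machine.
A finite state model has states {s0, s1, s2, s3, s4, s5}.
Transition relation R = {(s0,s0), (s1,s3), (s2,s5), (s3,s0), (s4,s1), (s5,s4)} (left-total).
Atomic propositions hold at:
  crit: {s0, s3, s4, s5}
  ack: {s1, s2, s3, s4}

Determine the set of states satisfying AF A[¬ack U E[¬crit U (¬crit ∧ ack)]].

{s1, s2, s4, s5}

Sat(¬ack) = {s0, s5}
Sat(¬crit) = {s1, s2}
Sat(¬crit ∧ ack) = {s1, s2}
E[¬crit U (¬crit ∧ ack)]: least fixpoint, start Z0 = Sat((¬crit ∧ ack)) = {s1, s2}, add states in Sat(¬crit) with some successor in Z. Already a fixed point.
Sat(E[¬crit U (¬crit ∧ ack)]) = {s1, s2}
A[¬ack U E[¬crit U (¬crit ∧ ack)]]: least fixpoint, start Z0 = Sat(E[¬crit U (¬crit ∧ ack)]) = {s1, s2}, add states in Sat(¬ack) with every successor in Z. Already a fixed point.
Sat(A[¬ack U E[¬crit U (¬crit ∧ ack)]]) = {s1, s2}
AF A[¬ack U E[¬crit U (¬crit ∧ ack)]]: least fixpoint, start Z0 = {s1, s2}, add states with every successor in Z. Z1 = {s1, s2, s4}; Z2 = {s1, s2, s4, s5}; fixed.
Sat(AF A[¬ack U E[¬crit U (¬crit ∧ ack)]]) = {s1, s2, s4, s5}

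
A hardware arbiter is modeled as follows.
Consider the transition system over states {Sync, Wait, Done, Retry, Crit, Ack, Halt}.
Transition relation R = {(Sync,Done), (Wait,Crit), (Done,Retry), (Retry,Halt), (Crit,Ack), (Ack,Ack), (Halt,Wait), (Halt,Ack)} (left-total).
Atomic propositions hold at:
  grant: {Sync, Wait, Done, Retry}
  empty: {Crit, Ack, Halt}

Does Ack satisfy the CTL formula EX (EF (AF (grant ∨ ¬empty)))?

No

Sat(¬empty) = {Sync, Wait, Done, Retry}
Sat(grant ∨ ¬empty) = {Sync, Wait, Done, Retry}
AF (grant ∨ ¬empty): least fixpoint, start Z0 = {Sync, Wait, Done, Retry}, add states with every successor in Z. Already a fixed point.
Sat(AF (grant ∨ ¬empty)) = {Sync, Wait, Done, Retry}
EF (AF (grant ∨ ¬empty)): least fixpoint, start Z0 = {Sync, Wait, Done, Retry}, add states with some successor in Z. Z1 = {Sync, Wait, Done, Retry, Halt}; fixed.
Sat(EF (AF (grant ∨ ¬empty))) = {Sync, Wait, Done, Retry, Halt}
Sat(EX (EF (AF (grant ∨ ¬empty)))) = {s : some successor in {Sync, Wait, Done, Retry, Halt}} = {Sync, Done, Retry, Halt}
Ack ∉ Sat(EX (EF (AF (grant ∨ ¬empty)))) = {Sync, Done, Retry, Halt}, so the formula does not hold at Ack.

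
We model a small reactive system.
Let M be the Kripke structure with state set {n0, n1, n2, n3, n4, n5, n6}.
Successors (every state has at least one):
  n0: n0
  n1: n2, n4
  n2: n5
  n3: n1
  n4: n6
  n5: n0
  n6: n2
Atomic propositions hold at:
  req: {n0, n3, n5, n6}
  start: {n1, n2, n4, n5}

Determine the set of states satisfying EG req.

EG req: greatest fixpoint, start Z0 = {n0, n3, n5, n6}, keep only states in Sat with some successor in Z. Z1 = {n0, n5}; fixed.
Sat(EG req) = {n0, n5}

{n0, n5}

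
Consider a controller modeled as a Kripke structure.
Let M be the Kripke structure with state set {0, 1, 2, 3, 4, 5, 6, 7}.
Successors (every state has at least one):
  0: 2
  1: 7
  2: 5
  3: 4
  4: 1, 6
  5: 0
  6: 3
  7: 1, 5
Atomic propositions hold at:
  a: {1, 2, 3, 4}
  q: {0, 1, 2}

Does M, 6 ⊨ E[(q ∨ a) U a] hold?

No

Sat(q ∨ a) = {0, 1, 2, 3, 4}
E[(q ∨ a) U a]: least fixpoint, start Z0 = Sat(a) = {1, 2, 3, 4}, add states in Sat(q ∨ a) with some successor in Z. Z1 = {0, 1, 2, 3, 4}; fixed.
Sat(E[(q ∨ a) U a]) = {0, 1, 2, 3, 4}
6 ∉ Sat(E[(q ∨ a) U a]) = {0, 1, 2, 3, 4}, so the formula does not hold at 6.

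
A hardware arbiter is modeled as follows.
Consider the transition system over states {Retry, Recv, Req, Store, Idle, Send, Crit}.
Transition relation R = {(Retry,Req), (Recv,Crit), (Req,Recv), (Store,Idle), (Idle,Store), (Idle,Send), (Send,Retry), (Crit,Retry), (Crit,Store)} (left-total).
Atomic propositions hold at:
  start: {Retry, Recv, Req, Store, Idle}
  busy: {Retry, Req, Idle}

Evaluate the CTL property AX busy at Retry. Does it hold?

Yes

Sat(AX busy) = {s : every successor in {Retry, Req, Idle}} = {Retry, Store, Send}
Retry ∈ Sat(AX busy) = {Retry, Store, Send}, so the formula holds at Retry.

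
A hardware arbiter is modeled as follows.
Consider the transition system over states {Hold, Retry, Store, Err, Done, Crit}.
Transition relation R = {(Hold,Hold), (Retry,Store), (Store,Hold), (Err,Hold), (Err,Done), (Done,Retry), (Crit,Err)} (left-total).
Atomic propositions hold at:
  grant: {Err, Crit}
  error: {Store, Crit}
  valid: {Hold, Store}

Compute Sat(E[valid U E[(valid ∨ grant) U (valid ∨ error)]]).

{Hold, Store, Err, Crit}

Sat(valid ∨ grant) = {Hold, Store, Err, Crit}
Sat(valid ∨ error) = {Hold, Store, Crit}
E[(valid ∨ grant) U (valid ∨ error)]: least fixpoint, start Z0 = Sat((valid ∨ error)) = {Hold, Store, Crit}, add states in Sat(valid ∨ grant) with some successor in Z. Z1 = {Hold, Store, Err, Crit}; fixed.
Sat(E[(valid ∨ grant) U (valid ∨ error)]) = {Hold, Store, Err, Crit}
E[valid U E[(valid ∨ grant) U (valid ∨ error)]]: least fixpoint, start Z0 = Sat(E[(valid ∨ grant) U (valid ∨ error)]) = {Hold, Store, Err, Crit}, add states in Sat(valid) with some successor in Z. Already a fixed point.
Sat(E[valid U E[(valid ∨ grant) U (valid ∨ error)]]) = {Hold, Store, Err, Crit}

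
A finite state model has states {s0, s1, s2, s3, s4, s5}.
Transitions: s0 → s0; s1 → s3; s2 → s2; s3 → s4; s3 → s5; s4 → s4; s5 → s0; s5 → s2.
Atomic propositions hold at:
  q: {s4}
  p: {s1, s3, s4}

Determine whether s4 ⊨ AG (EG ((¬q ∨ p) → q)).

Yes

Sat(¬q) = {s0, s1, s2, s3, s5}
Sat(¬q ∨ p) = {s0, s1, s2, s3, s4, s5}
Sat((¬q ∨ p) → q) = {s4}
EG ((¬q ∨ p) → q): greatest fixpoint, start Z0 = {s4}, keep only states in Sat with some successor in Z. Already a fixed point.
Sat(EG ((¬q ∨ p) → q)) = {s4}
AG (EG ((¬q ∨ p) → q)): greatest fixpoint, start Z0 = {s4}, keep only states in Sat with every successor in Z. Already a fixed point.
Sat(AG (EG ((¬q ∨ p) → q))) = {s4}
s4 ∈ Sat(AG (EG ((¬q ∨ p) → q))) = {s4}, so the formula holds at s4.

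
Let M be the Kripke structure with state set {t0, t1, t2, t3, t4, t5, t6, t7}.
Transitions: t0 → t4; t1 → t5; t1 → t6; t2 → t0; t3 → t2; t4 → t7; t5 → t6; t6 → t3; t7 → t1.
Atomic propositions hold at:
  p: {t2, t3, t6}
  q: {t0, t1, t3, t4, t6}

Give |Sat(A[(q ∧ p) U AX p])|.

Sat(q ∧ p) = {t3, t6}
Sat(AX p) = {s : every successor in {t2, t3, t6}} = {t3, t5, t6}
A[(q ∧ p) U AX p]: least fixpoint, start Z0 = Sat(AX p) = {t3, t5, t6}, add states in Sat(q ∧ p) with every successor in Z. Already a fixed point.
Sat(A[(q ∧ p) U AX p]) = {t3, t5, t6}
|Sat(A[(q ∧ p) U AX p])| = |{t3, t5, t6}| = 3.

3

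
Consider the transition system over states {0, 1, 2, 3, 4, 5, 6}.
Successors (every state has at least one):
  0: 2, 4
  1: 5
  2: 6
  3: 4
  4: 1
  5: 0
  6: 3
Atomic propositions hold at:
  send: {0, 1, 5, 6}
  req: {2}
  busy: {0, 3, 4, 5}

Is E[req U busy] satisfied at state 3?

Yes

E[req U busy]: least fixpoint, start Z0 = Sat(busy) = {0, 3, 4, 5}, add states in Sat(req) with some successor in Z. Already a fixed point.
Sat(E[req U busy]) = {0, 3, 4, 5}
3 ∈ Sat(E[req U busy]) = {0, 3, 4, 5}, so the formula holds at 3.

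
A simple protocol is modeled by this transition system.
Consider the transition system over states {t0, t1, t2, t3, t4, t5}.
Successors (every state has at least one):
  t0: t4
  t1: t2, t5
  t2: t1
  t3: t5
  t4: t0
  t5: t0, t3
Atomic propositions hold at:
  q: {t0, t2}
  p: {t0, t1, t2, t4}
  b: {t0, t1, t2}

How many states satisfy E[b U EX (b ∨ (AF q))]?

5

AF q: least fixpoint, start Z0 = {t0, t2}, add states with every successor in Z. Z1 = {t0, t2, t4}; fixed.
Sat(AF q) = {t0, t2, t4}
Sat(b ∨ (AF q)) = {t0, t1, t2, t4}
Sat(EX (b ∨ (AF q))) = {s : some successor in {t0, t1, t2, t4}} = {t0, t1, t2, t4, t5}
E[b U EX (b ∨ (AF q))]: least fixpoint, start Z0 = Sat(EX (b ∨ (AF q))) = {t0, t1, t2, t4, t5}, add states in Sat(b) with some successor in Z. Already a fixed point.
Sat(E[b U EX (b ∨ (AF q))]) = {t0, t1, t2, t4, t5}
|Sat(E[b U EX (b ∨ (AF q))])| = |{t0, t1, t2, t4, t5}| = 5.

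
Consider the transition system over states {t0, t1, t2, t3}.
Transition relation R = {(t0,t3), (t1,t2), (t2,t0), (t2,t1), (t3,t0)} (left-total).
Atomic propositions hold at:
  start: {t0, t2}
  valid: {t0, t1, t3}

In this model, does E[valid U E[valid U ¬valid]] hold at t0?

No

Sat(¬valid) = {t2}
E[valid U ¬valid]: least fixpoint, start Z0 = Sat(¬valid) = {t2}, add states in Sat(valid) with some successor in Z. Z1 = {t1, t2}; fixed.
Sat(E[valid U ¬valid]) = {t1, t2}
E[valid U E[valid U ¬valid]]: least fixpoint, start Z0 = Sat(E[valid U ¬valid]) = {t1, t2}, add states in Sat(valid) with some successor in Z. Already a fixed point.
Sat(E[valid U E[valid U ¬valid]]) = {t1, t2}
t0 ∉ Sat(E[valid U E[valid U ¬valid]]) = {t1, t2}, so the formula does not hold at t0.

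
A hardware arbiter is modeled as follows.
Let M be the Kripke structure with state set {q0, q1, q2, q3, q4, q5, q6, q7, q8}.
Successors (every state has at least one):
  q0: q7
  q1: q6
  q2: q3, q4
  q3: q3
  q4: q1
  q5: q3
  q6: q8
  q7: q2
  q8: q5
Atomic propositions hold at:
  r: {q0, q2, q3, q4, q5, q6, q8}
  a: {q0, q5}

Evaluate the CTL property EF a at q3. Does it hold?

EF a: least fixpoint, start Z0 = {q0, q5}, add states with some successor in Z. Z1 = {q0, q5, q8}; Z2 = {q0, q5, q6, q8}; Z3 = {q0, q1, q5, q6, q8}; Z4 = {q0, q1, q4, q5, q6, q8}; Z5 = {q0, q1, q2, q4, q5, q6, q8}; Z6 = {q0, q1, q2, q4, q5, q6, q7, q8}; fixed.
Sat(EF a) = {q0, q1, q2, q4, q5, q6, q7, q8}
q3 ∉ Sat(EF a) = {q0, q1, q2, q4, q5, q6, q7, q8}, so the formula does not hold at q3.

No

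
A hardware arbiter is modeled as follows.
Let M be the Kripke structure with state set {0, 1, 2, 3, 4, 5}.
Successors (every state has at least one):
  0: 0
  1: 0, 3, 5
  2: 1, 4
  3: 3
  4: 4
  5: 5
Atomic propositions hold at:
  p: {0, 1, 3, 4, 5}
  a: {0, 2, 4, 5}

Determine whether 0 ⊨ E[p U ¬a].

Sat(¬a) = {1, 3}
E[p U ¬a]: least fixpoint, start Z0 = Sat(¬a) = {1, 3}, add states in Sat(p) with some successor in Z. Already a fixed point.
Sat(E[p U ¬a]) = {1, 3}
0 ∉ Sat(E[p U ¬a]) = {1, 3}, so the formula does not hold at 0.

No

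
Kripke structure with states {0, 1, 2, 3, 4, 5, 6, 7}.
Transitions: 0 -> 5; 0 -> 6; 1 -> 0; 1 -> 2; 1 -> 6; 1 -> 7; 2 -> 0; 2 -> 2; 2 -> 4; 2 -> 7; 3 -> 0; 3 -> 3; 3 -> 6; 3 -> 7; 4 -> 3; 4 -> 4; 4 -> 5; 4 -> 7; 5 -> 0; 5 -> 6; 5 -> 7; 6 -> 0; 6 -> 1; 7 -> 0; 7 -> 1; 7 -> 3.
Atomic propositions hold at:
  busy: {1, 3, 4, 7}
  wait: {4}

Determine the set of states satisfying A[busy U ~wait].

{0, 1, 2, 3, 5, 6, 7}

Sat(~wait) = {0, 1, 2, 3, 5, 6, 7}
A[busy U ~wait]: least fixpoint, start Z0 = Sat(~wait) = {0, 1, 2, 3, 5, 6, 7}, add states in Sat(busy) with every successor in Z. Already a fixed point.
Sat(A[busy U ~wait]) = {0, 1, 2, 3, 5, 6, 7}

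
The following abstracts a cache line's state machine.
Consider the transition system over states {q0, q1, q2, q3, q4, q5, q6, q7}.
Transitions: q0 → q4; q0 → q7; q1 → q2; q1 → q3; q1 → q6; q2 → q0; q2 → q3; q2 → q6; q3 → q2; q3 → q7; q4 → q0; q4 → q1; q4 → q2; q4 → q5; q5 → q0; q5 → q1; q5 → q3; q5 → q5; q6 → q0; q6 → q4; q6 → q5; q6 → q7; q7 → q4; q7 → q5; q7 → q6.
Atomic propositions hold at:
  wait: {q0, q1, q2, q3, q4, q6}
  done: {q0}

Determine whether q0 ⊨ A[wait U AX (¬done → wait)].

Sat(¬done) = {q1, q2, q3, q4, q5, q6, q7}
Sat(¬done → wait) = {q0, q1, q2, q3, q4, q6}
Sat(AX (¬done → wait)) = {s : every successor in {q0, q1, q2, q3, q4, q6}} = {q1, q2}
A[wait U AX (¬done → wait)]: least fixpoint, start Z0 = Sat(AX (¬done → wait)) = {q1, q2}, add states in Sat(wait) with every successor in Z. Already a fixed point.
Sat(A[wait U AX (¬done → wait)]) = {q1, q2}
q0 ∉ Sat(A[wait U AX (¬done → wait)]) = {q1, q2}, so the formula does not hold at q0.

No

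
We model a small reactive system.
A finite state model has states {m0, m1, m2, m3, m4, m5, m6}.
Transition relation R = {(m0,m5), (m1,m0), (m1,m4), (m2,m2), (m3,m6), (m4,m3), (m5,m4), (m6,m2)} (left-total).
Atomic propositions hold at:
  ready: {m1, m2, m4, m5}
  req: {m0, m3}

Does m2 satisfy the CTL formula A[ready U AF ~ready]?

Sat(~ready) = {m0, m3, m6}
AF ~ready: least fixpoint, start Z0 = {m0, m3, m6}, add states with every successor in Z. Z1 = {m0, m3, m4, m6}; Z2 = {m0, m1, m3, m4, m5, m6}; fixed.
Sat(AF ~ready) = {m0, m1, m3, m4, m5, m6}
A[ready U AF ~ready]: least fixpoint, start Z0 = Sat(AF ~ready) = {m0, m1, m3, m4, m5, m6}, add states in Sat(ready) with every successor in Z. Already a fixed point.
Sat(A[ready U AF ~ready]) = {m0, m1, m3, m4, m5, m6}
m2 ∉ Sat(A[ready U AF ~ready]) = {m0, m1, m3, m4, m5, m6}, so the formula does not hold at m2.

No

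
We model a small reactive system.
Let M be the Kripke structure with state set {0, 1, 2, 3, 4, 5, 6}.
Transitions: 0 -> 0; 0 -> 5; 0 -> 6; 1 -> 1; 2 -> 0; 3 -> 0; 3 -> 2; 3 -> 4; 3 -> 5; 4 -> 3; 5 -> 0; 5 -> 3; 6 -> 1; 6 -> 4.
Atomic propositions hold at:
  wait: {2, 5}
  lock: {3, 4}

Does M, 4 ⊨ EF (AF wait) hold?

AF wait: least fixpoint, start Z0 = {2, 5}, add states with every successor in Z. Already a fixed point.
Sat(AF wait) = {2, 5}
EF (AF wait): least fixpoint, start Z0 = {2, 5}, add states with some successor in Z. Z1 = {0, 2, 3, 5}; Z2 = {0, 2, 3, 4, 5}; Z3 = {0, 2, 3, 4, 5, 6}; fixed.
Sat(EF (AF wait)) = {0, 2, 3, 4, 5, 6}
4 ∈ Sat(EF (AF wait)) = {0, 2, 3, 4, 5, 6}, so the formula holds at 4.

Yes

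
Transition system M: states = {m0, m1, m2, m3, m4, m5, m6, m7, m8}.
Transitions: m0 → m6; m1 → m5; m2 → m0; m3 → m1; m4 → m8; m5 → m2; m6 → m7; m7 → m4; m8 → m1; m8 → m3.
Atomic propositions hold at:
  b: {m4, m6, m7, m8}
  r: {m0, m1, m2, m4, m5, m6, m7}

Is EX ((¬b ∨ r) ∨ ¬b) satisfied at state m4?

Sat(¬b) = {m0, m1, m2, m3, m5}
Sat(¬b ∨ r) = {m0, m1, m2, m3, m4, m5, m6, m7}
Sat((¬b ∨ r) ∨ ¬b) = {m0, m1, m2, m3, m4, m5, m6, m7}
Sat(EX ((¬b ∨ r) ∨ ¬b)) = {s : some successor in {m0, m1, m2, m3, m4, m5, m6, m7}} = {m0, m1, m2, m3, m5, m6, m7, m8}
m4 ∉ Sat(EX ((¬b ∨ r) ∨ ¬b)) = {m0, m1, m2, m3, m5, m6, m7, m8}, so the formula does not hold at m4.

No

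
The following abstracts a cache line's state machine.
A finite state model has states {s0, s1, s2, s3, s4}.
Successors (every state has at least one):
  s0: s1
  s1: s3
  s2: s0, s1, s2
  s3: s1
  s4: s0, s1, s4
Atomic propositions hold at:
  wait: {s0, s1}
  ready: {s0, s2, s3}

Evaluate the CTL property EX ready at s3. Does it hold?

No

Sat(EX ready) = {s : some successor in {s0, s2, s3}} = {s1, s2, s4}
s3 ∉ Sat(EX ready) = {s1, s2, s4}, so the formula does not hold at s3.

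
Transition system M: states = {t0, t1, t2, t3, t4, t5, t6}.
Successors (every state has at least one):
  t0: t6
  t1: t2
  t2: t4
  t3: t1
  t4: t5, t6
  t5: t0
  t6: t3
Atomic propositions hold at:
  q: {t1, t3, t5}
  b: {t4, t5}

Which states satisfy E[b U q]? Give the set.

E[b U q]: least fixpoint, start Z0 = Sat(q) = {t1, t3, t5}, add states in Sat(b) with some successor in Z. Z1 = {t1, t3, t4, t5}; fixed.
Sat(E[b U q]) = {t1, t3, t4, t5}

{t1, t3, t4, t5}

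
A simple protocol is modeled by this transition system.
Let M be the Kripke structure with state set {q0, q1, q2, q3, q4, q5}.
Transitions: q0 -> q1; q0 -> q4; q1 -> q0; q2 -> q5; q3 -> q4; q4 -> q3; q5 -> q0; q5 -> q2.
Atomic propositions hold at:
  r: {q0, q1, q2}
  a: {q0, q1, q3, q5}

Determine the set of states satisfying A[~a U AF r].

{q0, q1, q2, q5}

Sat(~a) = {q2, q4}
AF r: least fixpoint, start Z0 = {q0, q1, q2}, add states with every successor in Z. Z1 = {q0, q1, q2, q5}; fixed.
Sat(AF r) = {q0, q1, q2, q5}
A[~a U AF r]: least fixpoint, start Z0 = Sat(AF r) = {q0, q1, q2, q5}, add states in Sat(~a) with every successor in Z. Already a fixed point.
Sat(A[~a U AF r]) = {q0, q1, q2, q5}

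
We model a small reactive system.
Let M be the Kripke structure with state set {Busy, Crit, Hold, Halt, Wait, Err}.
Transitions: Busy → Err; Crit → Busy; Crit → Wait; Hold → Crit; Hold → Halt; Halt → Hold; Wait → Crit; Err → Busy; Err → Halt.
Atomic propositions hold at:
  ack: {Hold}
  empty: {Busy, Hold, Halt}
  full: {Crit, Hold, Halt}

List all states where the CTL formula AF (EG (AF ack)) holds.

{Hold, Halt}

AF ack: least fixpoint, start Z0 = {Hold}, add states with every successor in Z. Z1 = {Hold, Halt}; fixed.
Sat(AF ack) = {Hold, Halt}
EG (AF ack): greatest fixpoint, start Z0 = {Hold, Halt}, keep only states in Sat with some successor in Z. Already a fixed point.
Sat(EG (AF ack)) = {Hold, Halt}
AF (EG (AF ack)): least fixpoint, start Z0 = {Hold, Halt}, add states with every successor in Z. Already a fixed point.
Sat(AF (EG (AF ack))) = {Hold, Halt}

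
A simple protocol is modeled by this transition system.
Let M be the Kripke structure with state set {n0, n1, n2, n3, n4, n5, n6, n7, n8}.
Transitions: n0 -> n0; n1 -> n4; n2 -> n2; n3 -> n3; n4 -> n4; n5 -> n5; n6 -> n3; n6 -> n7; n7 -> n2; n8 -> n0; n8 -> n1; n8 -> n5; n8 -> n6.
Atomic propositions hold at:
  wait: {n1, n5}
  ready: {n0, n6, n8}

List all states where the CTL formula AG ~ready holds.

Sat(~ready) = {n1, n2, n3, n4, n5, n7}
AG ~ready: greatest fixpoint, start Z0 = {n1, n2, n3, n4, n5, n7}, keep only states in Sat with every successor in Z. Already a fixed point.
Sat(AG ~ready) = {n1, n2, n3, n4, n5, n7}

{n1, n2, n3, n4, n5, n7}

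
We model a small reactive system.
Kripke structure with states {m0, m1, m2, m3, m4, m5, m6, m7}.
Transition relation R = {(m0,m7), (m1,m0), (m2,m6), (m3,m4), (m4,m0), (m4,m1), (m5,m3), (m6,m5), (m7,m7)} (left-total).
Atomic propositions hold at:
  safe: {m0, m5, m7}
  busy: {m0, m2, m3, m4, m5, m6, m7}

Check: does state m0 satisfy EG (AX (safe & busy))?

Sat(safe & busy) = {m0, m5, m7}
Sat(AX (safe & busy)) = {s : every successor in {m0, m5, m7}} = {m0, m1, m6, m7}
EG (AX (safe & busy)): greatest fixpoint, start Z0 = {m0, m1, m6, m7}, keep only states in Sat with some successor in Z. Z1 = {m0, m1, m7}; fixed.
Sat(EG (AX (safe & busy))) = {m0, m1, m7}
m0 ∈ Sat(EG (AX (safe & busy))) = {m0, m1, m7}, so the formula holds at m0.

Yes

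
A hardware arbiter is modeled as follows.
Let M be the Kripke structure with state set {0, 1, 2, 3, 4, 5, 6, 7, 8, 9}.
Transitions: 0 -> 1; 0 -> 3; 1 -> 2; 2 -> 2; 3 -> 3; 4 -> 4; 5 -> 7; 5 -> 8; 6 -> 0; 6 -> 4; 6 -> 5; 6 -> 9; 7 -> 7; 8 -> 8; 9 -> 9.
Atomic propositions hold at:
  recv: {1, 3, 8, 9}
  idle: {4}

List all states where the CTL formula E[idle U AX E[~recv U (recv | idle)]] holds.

{0, 3, 4, 6, 8, 9}

Sat(~recv) = {0, 2, 4, 5, 6, 7}
Sat(recv | idle) = {1, 3, 4, 8, 9}
E[~recv U (recv | idle)]: least fixpoint, start Z0 = Sat((recv | idle)) = {1, 3, 4, 8, 9}, add states in Sat(~recv) with some successor in Z. Z1 = {0, 1, 3, 4, 5, 6, 8, 9}; fixed.
Sat(E[~recv U (recv | idle)]) = {0, 1, 3, 4, 5, 6, 8, 9}
Sat(AX E[~recv U (recv | idle)]) = {s : every successor in {0, 1, 3, 4, 5, 6, 8, 9}} = {0, 3, 4, 6, 8, 9}
E[idle U AX E[~recv U (recv | idle)]]: least fixpoint, start Z0 = Sat(AX E[~recv U (recv | idle)]) = {0, 3, 4, 6, 8, 9}, add states in Sat(idle) with some successor in Z. Already a fixed point.
Sat(E[idle U AX E[~recv U (recv | idle)]]) = {0, 3, 4, 6, 8, 9}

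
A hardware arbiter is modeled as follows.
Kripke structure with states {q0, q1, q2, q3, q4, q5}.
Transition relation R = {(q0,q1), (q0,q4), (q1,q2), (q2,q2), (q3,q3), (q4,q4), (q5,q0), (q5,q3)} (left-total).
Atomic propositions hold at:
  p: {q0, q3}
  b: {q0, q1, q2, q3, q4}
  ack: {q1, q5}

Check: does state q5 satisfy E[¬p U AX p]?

Sat(¬p) = {q1, q2, q4, q5}
Sat(AX p) = {s : every successor in {q0, q3}} = {q3, q5}
E[¬p U AX p]: least fixpoint, start Z0 = Sat(AX p) = {q3, q5}, add states in Sat(¬p) with some successor in Z. Already a fixed point.
Sat(E[¬p U AX p]) = {q3, q5}
q5 ∈ Sat(E[¬p U AX p]) = {q3, q5}, so the formula holds at q5.

Yes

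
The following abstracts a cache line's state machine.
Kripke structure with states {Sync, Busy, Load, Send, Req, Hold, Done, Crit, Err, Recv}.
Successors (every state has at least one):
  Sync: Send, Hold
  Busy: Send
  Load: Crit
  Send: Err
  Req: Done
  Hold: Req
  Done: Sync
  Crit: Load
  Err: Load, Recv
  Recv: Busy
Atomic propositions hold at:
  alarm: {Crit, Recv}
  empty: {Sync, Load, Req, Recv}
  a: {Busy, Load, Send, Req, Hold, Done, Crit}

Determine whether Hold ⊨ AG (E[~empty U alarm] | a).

Sat(~empty) = {Busy, Send, Hold, Done, Crit, Err}
E[~empty U alarm]: least fixpoint, start Z0 = Sat(alarm) = {Crit, Recv}, add states in Sat(~empty) with some successor in Z. Z1 = {Crit, Err, Recv}; Z2 = {Send, Crit, Err, Recv}; Z3 = {Busy, Send, Crit, Err, Recv}; fixed.
Sat(E[~empty U alarm]) = {Busy, Send, Crit, Err, Recv}
Sat(E[~empty U alarm] | a) = {Busy, Load, Send, Req, Hold, Done, Crit, Err, Recv}
AG (E[~empty U alarm] | a): greatest fixpoint, start Z0 = {Busy, Load, Send, Req, Hold, Done, Crit, Err, Recv}, keep only states in Sat with every successor in Z. Z1 = {Busy, Load, Send, Req, Hold, Crit, Err, Recv}; Z2 = {Busy, Load, Send, Hold, Crit, Err, Recv}; Z3 = {Busy, Load, Send, Crit, Err, Recv}; fixed.
Sat(AG (E[~empty U alarm] | a)) = {Busy, Load, Send, Crit, Err, Recv}
Hold ∉ Sat(AG (E[~empty U alarm] | a)) = {Busy, Load, Send, Crit, Err, Recv}, so the formula does not hold at Hold.

No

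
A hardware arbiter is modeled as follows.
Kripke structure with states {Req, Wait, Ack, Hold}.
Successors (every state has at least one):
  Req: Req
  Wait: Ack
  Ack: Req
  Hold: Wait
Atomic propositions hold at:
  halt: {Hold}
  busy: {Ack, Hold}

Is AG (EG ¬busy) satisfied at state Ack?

No

Sat(¬busy) = {Req, Wait}
EG ¬busy: greatest fixpoint, start Z0 = {Req, Wait}, keep only states in Sat with some successor in Z. Z1 = {Req}; fixed.
Sat(EG ¬busy) = {Req}
AG (EG ¬busy): greatest fixpoint, start Z0 = {Req}, keep only states in Sat with every successor in Z. Already a fixed point.
Sat(AG (EG ¬busy)) = {Req}
Ack ∉ Sat(AG (EG ¬busy)) = {Req}, so the formula does not hold at Ack.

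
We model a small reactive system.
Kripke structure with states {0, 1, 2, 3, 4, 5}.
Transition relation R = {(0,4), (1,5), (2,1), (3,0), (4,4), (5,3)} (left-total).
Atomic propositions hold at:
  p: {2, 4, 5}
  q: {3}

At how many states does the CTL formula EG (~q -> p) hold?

1

Sat(~q) = {0, 1, 2, 4, 5}
Sat(~q -> p) = {2, 3, 4, 5}
EG (~q -> p): greatest fixpoint, start Z0 = {2, 3, 4, 5}, keep only states in Sat with some successor in Z. Z1 = {4, 5}; Z2 = {4}; fixed.
Sat(EG (~q -> p)) = {4}
|Sat(EG (~q -> p))| = |{4}| = 1.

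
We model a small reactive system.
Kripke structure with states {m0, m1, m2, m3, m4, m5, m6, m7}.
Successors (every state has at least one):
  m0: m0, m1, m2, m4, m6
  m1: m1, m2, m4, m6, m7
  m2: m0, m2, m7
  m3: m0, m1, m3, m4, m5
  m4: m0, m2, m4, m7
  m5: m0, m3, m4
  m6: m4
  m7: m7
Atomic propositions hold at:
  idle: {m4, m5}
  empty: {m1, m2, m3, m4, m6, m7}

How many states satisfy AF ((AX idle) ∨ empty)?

Sat(AX idle) = {s : every successor in {m4, m5}} = {m6}
Sat((AX idle) ∨ empty) = {m1, m2, m3, m4, m6, m7}
AF ((AX idle) ∨ empty): least fixpoint, start Z0 = {m1, m2, m3, m4, m6, m7}, add states with every successor in Z. Already a fixed point.
Sat(AF ((AX idle) ∨ empty)) = {m1, m2, m3, m4, m6, m7}
|Sat(AF ((AX idle) ∨ empty))| = |{m1, m2, m3, m4, m6, m7}| = 6.

6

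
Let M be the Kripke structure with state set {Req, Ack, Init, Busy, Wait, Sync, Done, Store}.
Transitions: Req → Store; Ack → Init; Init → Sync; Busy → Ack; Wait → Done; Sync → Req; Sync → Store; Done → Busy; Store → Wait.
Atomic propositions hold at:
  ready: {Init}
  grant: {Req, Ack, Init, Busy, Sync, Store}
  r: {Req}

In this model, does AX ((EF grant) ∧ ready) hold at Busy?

EF grant: least fixpoint, start Z0 = {Req, Ack, Init, Busy, Sync, Store}, add states with some successor in Z. Z1 = {Req, Ack, Init, Busy, Sync, Done, Store}; Z2 = {Req, Ack, Init, Busy, Wait, Sync, Done, Store}; fixed.
Sat(EF grant) = {Req, Ack, Init, Busy, Wait, Sync, Done, Store}
Sat((EF grant) ∧ ready) = {Init}
Sat(AX ((EF grant) ∧ ready)) = {s : every successor in {Init}} = {Ack}
Busy ∉ Sat(AX ((EF grant) ∧ ready)) = {Ack}, so the formula does not hold at Busy.

No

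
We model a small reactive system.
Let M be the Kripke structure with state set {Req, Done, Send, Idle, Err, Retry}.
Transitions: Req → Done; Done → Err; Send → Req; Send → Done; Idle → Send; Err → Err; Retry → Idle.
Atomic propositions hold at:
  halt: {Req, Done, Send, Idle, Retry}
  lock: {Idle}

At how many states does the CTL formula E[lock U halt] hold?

5

E[lock U halt]: least fixpoint, start Z0 = Sat(halt) = {Req, Done, Send, Idle, Retry}, add states in Sat(lock) with some successor in Z. Already a fixed point.
Sat(E[lock U halt]) = {Req, Done, Send, Idle, Retry}
|Sat(E[lock U halt])| = |{Req, Done, Send, Idle, Retry}| = 5.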